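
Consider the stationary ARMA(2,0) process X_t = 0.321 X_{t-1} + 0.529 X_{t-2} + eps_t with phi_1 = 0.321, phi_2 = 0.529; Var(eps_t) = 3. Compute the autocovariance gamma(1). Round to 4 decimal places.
\gamma(1) = 5.3015

Multiply the model equation by X_{t-k} and take expectations. With theta_0 = psi_0 = 1 and psi_j the MA(infinity) weights, this gives
  gamma(k) - sum_i phi_i gamma(k-i) = c_k,
  c_k = sigma^2 * sum_{j=k..q} theta_j psi_{j-k}   (c_k = 0 for k > q),
using gamma(-m) = gamma(m).
Pure AR (q = 0): c_0 = sigma^2 = 3, c_k = 0 for k >= 1.
Equations for k = 0, 1, 2 (AR order 2, c_2 = 0):
  (E0) gamma(0) = phi_1 gamma(1) + phi_2 gamma(2) + c_0
  (E1) gamma(1) = phi_1 gamma(0) + phi_2 gamma(1) + c_1
  (E2) gamma(2) = phi_1 gamma(1) + phi_2 gamma(0)
From (E1): gamma(1) = A gamma(0) + B with
  A = phi_1 / (1 - phi_2) = 0.321 / 0.471 = 0.681529,   B = c_1 / (1 - phi_2) = 0 / 0.471 = 0.
Insert (E2) into (E0): gamma(0) (1 - phi_2^2) = phi_1 (1 + phi_2) gamma(1) + c_0.
  phi_1 (1 + phi_2) = (0.321)(1.529) = 0.490809,   1 - phi_2^2 = 0.720159.
Replace gamma(1) by A gamma(0) + B and collect gamma(0):
  gamma(0) [0.720159 - (0.490809)(0.681529)] = c_0 = 3
  gamma(0) * 0.385659 = 3
  gamma(0) = 3 / 0.385659 = 7.778901.
  gamma(1) = A gamma(0) = (0.681529)(7.778901) = 5.301544.
Therefore gamma(1) = 5.3015 (to 4 decimal places).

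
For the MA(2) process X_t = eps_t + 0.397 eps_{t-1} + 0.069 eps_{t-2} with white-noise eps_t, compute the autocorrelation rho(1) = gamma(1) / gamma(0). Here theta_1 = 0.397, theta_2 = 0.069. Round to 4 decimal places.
\rho(1) = 0.3651

For an MA(q) process with theta_0 = 1, the autocovariance is
  gamma(k) = sigma^2 * sum_{i=0..q-k} theta_i * theta_{i+k},
and rho(k) = gamma(k) / gamma(0). Sigma^2 cancels.
  numerator   = (1)*(0.397) + (0.397)*(0.069) = 0.424393.
  denominator = (1)^2 + (0.397)^2 + (0.069)^2 = 1.16237.
  rho(1) = 0.424393 / 1.16237 = 0.3651.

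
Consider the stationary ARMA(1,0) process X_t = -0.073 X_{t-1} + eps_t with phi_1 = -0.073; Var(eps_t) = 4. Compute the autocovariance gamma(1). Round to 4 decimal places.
\gamma(1) = -0.2936

Multiply the model equation by X_{t-k} and take expectations. With theta_0 = psi_0 = 1 and psi_j the MA(infinity) weights, this gives
  gamma(k) - sum_i phi_i gamma(k-i) = c_k,
  c_k = sigma^2 * sum_{j=k..q} theta_j psi_{j-k}   (c_k = 0 for k > q),
using gamma(-m) = gamma(m).
Pure AR (q = 0): c_0 = sigma^2 = 4, c_k = 0 for k >= 1.
Equations for k = 0 and k = 1 (AR order 1):
  gamma(0) = phi_1 gamma(1) + c_0
  gamma(1) = phi_1 gamma(0) + c_1
Substituting the second into the first: gamma(0) (1 - phi_1^2) = c_0 + phi_1 c_1, so
  gamma(0) = c_0 / (1 - phi_1^2) = 4 / (1 - (-0.073)^2) = 4 / 0.994671 = 4.02143.
  gamma(1) = phi_1 gamma(0) = (-0.073)(4.02143) = -0.293564.
Therefore gamma(1) = -0.2936 (to 4 decimal places).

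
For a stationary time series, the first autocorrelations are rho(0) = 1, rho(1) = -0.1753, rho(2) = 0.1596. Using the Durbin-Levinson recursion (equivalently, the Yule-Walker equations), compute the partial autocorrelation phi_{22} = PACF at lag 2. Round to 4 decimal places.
\phi_{22} = 0.1330

The PACF at lag k is phi_{kk}, the last component of the solution
to the Yule-Walker system G_k phi = r_k where
  (G_k)_{ij} = rho(|i - j|), (r_k)_i = rho(i), i,j = 1..k.
Equivalently, Durbin-Levinson gives phi_{kk} iteratively:
  phi_{11} = rho(1)
  phi_{kk} = [rho(k) - sum_{j=1..k-1} phi_{k-1,j} rho(k-j)]
            / [1 - sum_{j=1..k-1} phi_{k-1,j} rho(j)],
  phi_{k,j} = phi_{k-1,j} - phi_{kk} phi_{k-1,k-j},  j = 1..k-1.
Step k = 1:
  phi_11 = rho(1) = -0.1753.
Step k = 2:
  phi_22 = [rho(2) - phi_11 rho(1)] / [1 - phi_11 rho(1)] = [0.1596 - (-0.1753)(-0.1753)] / [1 - (-0.1753)(-0.1753)]
         = 0.12886991 / 0.96926991 = 0.133.
Therefore phi_{22} = 0.1330.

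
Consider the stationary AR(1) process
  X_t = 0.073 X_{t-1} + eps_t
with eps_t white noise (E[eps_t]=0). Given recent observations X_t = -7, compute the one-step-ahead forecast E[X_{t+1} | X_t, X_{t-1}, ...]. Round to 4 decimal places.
E[X_{t+1} \mid \mathcal F_t] = -0.5110

For an AR(p) model X_t = c + sum_i phi_i X_{t-i} + eps_t, the
one-step-ahead conditional mean is
  E[X_{t+1} | X_t, ...] = c + sum_i phi_i X_{t+1-i}.
Substitute known values:
  E[X_{t+1} | ...] = (0.073) * (-7)
                   = -0.5110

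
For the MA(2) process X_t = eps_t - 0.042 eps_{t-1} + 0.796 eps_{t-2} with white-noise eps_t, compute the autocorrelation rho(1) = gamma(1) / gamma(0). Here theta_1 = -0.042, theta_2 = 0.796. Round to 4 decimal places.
\rho(1) = -0.0461

For an MA(q) process with theta_0 = 1, the autocovariance is
  gamma(k) = sigma^2 * sum_{i=0..q-k} theta_i * theta_{i+k},
and rho(k) = gamma(k) / gamma(0). Sigma^2 cancels.
  numerator   = (1)*(-0.042) + (-0.042)*(0.796) = -0.075432.
  denominator = (1)^2 + (-0.042)^2 + (0.796)^2 = 1.63538.
  rho(1) = -0.075432 / 1.63538 = -0.0461.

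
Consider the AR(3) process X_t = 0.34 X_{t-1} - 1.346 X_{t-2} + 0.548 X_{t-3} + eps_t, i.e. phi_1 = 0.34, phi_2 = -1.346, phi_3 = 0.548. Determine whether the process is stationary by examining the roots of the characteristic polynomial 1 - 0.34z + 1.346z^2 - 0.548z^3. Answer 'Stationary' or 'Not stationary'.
\text{Not stationary}

The AR(p) characteristic polynomial is P(z) = 1 - 0.34z + 1.346z^2 - 0.548z^3.
Stationarity requires all roots to lie outside the unit circle, i.e. |z| > 1 for every root.
Degree 3: look for a simple real root z0 first, then factor out (1 - z/z0) and solve the remaining quadratic.
Testing z0 = 2.5: P(2.5) = 1 + (-0.34)(2.5) + (1.346)(2.5)^2 + (-0.548)(2.5)^3
  = 1 + (-0.85) + (8.4125) + (-8.5625) = 0.  So z_0 = 2.5 is a root, |z_0| = 2.5.
Divide out the factor (1 - 0.4 z) = (1 - z/z0) (since 1/z0 = 0.4):
  P(z) = (1 - 0.4 z)(1 + (0.06) z + (1.37) z^2)
  [check: z-coef 0.06 - (0.4) = -0.34; z^2-coef 1.37 - (0.4)(0.06) = 1.346; z^3-coef -(0.4)(1.37) = -0.548.]
Remaining roots from the quadratic factor 1 + (0.06) z + (1.37) z^2:
  Set 1 + (0.06) z + (1.37) z^2 = 0, i.e. a z^2 + b z + c = 0 with a = 1.37, b = 0.06, c = 1.
  Discriminant D = b^2 - 4ac = (0.06)^2 - 4*(1.37)*1 = 0.0036 - (5.48) = -5.4764.
  D < 0, so the roots are the complex-conjugate pair z = (-b +/- i sqrt(-D)) / (2a) = -0.0219 +/- 0.8541i.
  For a conjugate pair |z|^2 = z * conj(z) = (product of roots) = c/a = 1/(1.37) = 0.729927, so |z| = sqrt(0.729927) = 0.8544 for both roots.
Moduli of all roots: 2.5000, 0.8544, 0.8544.
All moduli strictly greater than 1? No.
Verdict: Not stationary.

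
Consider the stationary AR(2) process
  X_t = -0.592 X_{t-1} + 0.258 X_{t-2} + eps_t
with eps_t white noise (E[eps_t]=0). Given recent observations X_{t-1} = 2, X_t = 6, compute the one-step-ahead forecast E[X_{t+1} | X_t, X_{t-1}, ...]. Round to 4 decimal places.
E[X_{t+1} \mid \mathcal F_t] = -3.0360

For an AR(p) model X_t = c + sum_i phi_i X_{t-i} + eps_t, the
one-step-ahead conditional mean is
  E[X_{t+1} | X_t, ...] = c + sum_i phi_i X_{t+1-i}.
Substitute known values:
  E[X_{t+1} | ...] = (-0.592) * (6) + (0.258) * (2)
                   = -3.0360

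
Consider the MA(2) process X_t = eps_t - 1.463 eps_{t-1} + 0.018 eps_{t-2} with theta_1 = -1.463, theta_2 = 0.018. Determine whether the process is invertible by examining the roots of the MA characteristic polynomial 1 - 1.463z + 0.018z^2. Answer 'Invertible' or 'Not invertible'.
\text{Not invertible}

The MA(q) characteristic polynomial is P(z) = 1 - 1.463z + 0.018z^2.
Invertibility requires all roots to lie outside the unit circle, i.e. |z| > 1 for every root.
Set 1 + (-1.463) z + (0.018) z^2 = 0, i.e. a z^2 + b z + c = 0 with a = 0.018, b = -1.463, c = 1.
Discriminant D = b^2 - 4ac = (-1.463)^2 - 4*(0.018)*1 = 2.140369 - (0.072) = 2.068369.
D >= 0, so the roots are real: z = (-b +/- sqrt(D)) / (2a) = (1.463 +/- 1.438183) / (0.036).
  z_1 = (1.463 + 1.438183) / (0.036) = 80.5884,   |z_1| = 80.5884.
  z_2 = (1.463 - 1.438183) / (0.036) = 0.6894,   |z_2| = 0.6894.
Moduli of all roots: 80.5884, 0.6894.
All moduli strictly greater than 1? No.
Verdict: Not invertible.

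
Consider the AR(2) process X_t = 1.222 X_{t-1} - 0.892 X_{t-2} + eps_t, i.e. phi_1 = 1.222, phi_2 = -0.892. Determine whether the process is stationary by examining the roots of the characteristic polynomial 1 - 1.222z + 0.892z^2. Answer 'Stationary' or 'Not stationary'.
\text{Stationary}

The AR(p) characteristic polynomial is P(z) = 1 - 1.222z + 0.892z^2.
Stationarity requires all roots to lie outside the unit circle, i.e. |z| > 1 for every root.
Set 1 + (-1.222) z + (0.892) z^2 = 0, i.e. a z^2 + b z + c = 0 with a = 0.892, b = -1.222, c = 1.
Discriminant D = b^2 - 4ac = (-1.222)^2 - 4*(0.892)*1 = 1.493284 - (3.568) = -2.074716.
D < 0, so the roots are the complex-conjugate pair z = (-b +/- i sqrt(-D)) / (2a) = 0.685 +/- 0.8074i.
For a conjugate pair |z|^2 = z * conj(z) = (product of roots) = c/a = 1/(0.892) = 1.121076, so |z| = sqrt(1.121076) = 1.0588 for both roots.
Moduli of all roots: 1.0588, 1.0588.
All moduli strictly greater than 1? Yes.
Verdict: Stationary.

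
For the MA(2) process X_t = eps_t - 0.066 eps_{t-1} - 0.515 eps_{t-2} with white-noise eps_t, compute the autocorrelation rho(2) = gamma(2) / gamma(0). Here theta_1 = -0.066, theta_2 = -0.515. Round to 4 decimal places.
\rho(2) = -0.4056

For an MA(q) process with theta_0 = 1, the autocovariance is
  gamma(k) = sigma^2 * sum_{i=0..q-k} theta_i * theta_{i+k},
and rho(k) = gamma(k) / gamma(0). Sigma^2 cancels.
  numerator   = (1)*(-0.515) = -0.515.
  denominator = (1)^2 + (-0.066)^2 + (-0.515)^2 = 1.269581.
  rho(2) = -0.515 / 1.269581 = -0.4056.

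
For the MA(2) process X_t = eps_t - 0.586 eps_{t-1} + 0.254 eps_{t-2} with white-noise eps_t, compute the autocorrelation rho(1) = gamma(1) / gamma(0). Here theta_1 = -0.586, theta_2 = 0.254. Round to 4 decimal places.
\rho(1) = -0.5219

For an MA(q) process with theta_0 = 1, the autocovariance is
  gamma(k) = sigma^2 * sum_{i=0..q-k} theta_i * theta_{i+k},
and rho(k) = gamma(k) / gamma(0). Sigma^2 cancels.
  numerator   = (1)*(-0.586) + (-0.586)*(0.254) = -0.734844.
  denominator = (1)^2 + (-0.586)^2 + (0.254)^2 = 1.407912.
  rho(1) = -0.734844 / 1.407912 = -0.5219.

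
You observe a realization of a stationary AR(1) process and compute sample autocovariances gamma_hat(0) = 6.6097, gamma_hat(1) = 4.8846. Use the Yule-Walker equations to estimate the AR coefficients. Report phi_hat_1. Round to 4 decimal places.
\hat\phi_{1} = 0.7390

The Yule-Walker equations for an AR(p) process read, in matrix form,
  Gamma_p phi = r_p,   with   (Gamma_p)_{ij} = gamma(|i - j|),
                       (r_p)_i = gamma(i),   i,j = 1..p.
Substitute the sample gammas (Toeplitz matrix and right-hand side of size 1):
  Gamma_p = [[6.6097]]
  r_p     = [4.8846]
With p = 1 this is the single equation gamma(0) phi_1 = gamma(1):
  phi_hat_1 = gamma(1) / gamma(0) = 4.8846 / 6.6097 = 0.7390.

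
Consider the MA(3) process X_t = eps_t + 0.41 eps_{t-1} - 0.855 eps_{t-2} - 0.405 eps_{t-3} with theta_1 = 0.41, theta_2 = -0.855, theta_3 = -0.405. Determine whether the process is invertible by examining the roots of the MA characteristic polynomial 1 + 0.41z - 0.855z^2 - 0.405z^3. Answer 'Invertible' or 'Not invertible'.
\text{Invertible}

The MA(q) characteristic polynomial is P(z) = 1 + 0.41z - 0.855z^2 - 0.405z^3.
Invertibility requires all roots to lie outside the unit circle, i.e. |z| > 1 for every root.
Degree 3: look for a simple real root z0 first, then factor out (1 - z/z0) and solve the remaining quadratic.
Testing z0 = -2: P(-2) = 1 + (0.41)(-2) + (-0.855)(-2)^2 + (-0.405)(-2)^3
  = 1 + (-0.82) + (-3.42) + (3.24) = 0.  So z_0 = -2 is a root, |z_0| = 2.
Divide out the factor (1 + 0.5 z) = (1 - z/z0) (since 1/z0 = -0.5):
  P(z) = (1 + 0.5 z)(1 + (-0.09) z + (-0.81) z^2)
  [check: z-coef -0.09 - (-0.5) = 0.41; z^2-coef -0.81 - (-0.5)(-0.09) = -0.855; z^3-coef -(-0.5)(-0.81) = -0.405.]
Remaining roots from the quadratic factor 1 + (-0.09) z + (-0.81) z^2:
  Set 1 + (-0.09) z + (-0.81) z^2 = 0, i.e. a z^2 + b z + c = 0 with a = -0.81, b = -0.09, c = 1.
  Discriminant D = b^2 - 4ac = (-0.09)^2 - 4*(-0.81)*1 = 0.0081 - (-3.24) = 3.2481.
  D >= 0, so the roots are real: z = (-b +/- sqrt(D)) / (2a) = (0.09 +/- 1.802249) / (-1.62).
    z_1 = (0.09 + 1.802249) / (-1.62) = -1.1681,   |z_1| = 1.1681.
    z_2 = (0.09 - 1.802249) / (-1.62) = 1.0569,   |z_2| = 1.0569.
Moduli of all roots: 2.0000, 1.1681, 1.0569.
All moduli strictly greater than 1? Yes.
Verdict: Invertible.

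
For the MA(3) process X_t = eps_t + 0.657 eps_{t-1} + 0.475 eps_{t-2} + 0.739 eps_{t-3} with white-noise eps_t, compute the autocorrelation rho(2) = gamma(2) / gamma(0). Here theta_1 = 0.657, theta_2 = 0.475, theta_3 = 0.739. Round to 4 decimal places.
\rho(2) = 0.4359

For an MA(q) process with theta_0 = 1, the autocovariance is
  gamma(k) = sigma^2 * sum_{i=0..q-k} theta_i * theta_{i+k},
and rho(k) = gamma(k) / gamma(0). Sigma^2 cancels.
  numerator   = (1)*(0.475) + (0.657)*(0.739) = 0.960523.
  denominator = (1)^2 + (0.657)^2 + (0.475)^2 + (0.739)^2 = 2.203395.
  rho(2) = 0.960523 / 2.203395 = 0.4359.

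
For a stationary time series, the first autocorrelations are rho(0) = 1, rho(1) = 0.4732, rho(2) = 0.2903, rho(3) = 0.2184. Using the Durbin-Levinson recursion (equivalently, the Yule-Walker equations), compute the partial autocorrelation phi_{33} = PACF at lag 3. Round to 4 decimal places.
\phi_{33} = 0.0679

The PACF at lag k is phi_{kk}, the last component of the solution
to the Yule-Walker system G_k phi = r_k where
  (G_k)_{ij} = rho(|i - j|), (r_k)_i = rho(i), i,j = 1..k.
Equivalently, Durbin-Levinson gives phi_{kk} iteratively:
  phi_{11} = rho(1)
  phi_{kk} = [rho(k) - sum_{j=1..k-1} phi_{k-1,j} rho(k-j)]
            / [1 - sum_{j=1..k-1} phi_{k-1,j} rho(j)],
  phi_{k,j} = phi_{k-1,j} - phi_{kk} phi_{k-1,k-j},  j = 1..k-1.
Step k = 1:
  phi_11 = rho(1) = 0.4732.
Step k = 2:
  phi_22 = [rho(2) - phi_11 rho(1)] / [1 - phi_11 rho(1)] = [0.2903 - (0.4732)(0.4732)] / [1 - (0.4732)(0.4732)]
         = 0.06638176 / 0.77608176 = 0.085534.
  Update: phi_21 = phi_11 - phi_22 phi_11 = 0.4732 - (0.085534)(0.4732) = 0.432725.
Step k = 3:
  phi_33 = [rho(3) - phi_21 rho(2) - phi_22 rho(1)] / [1 - phi_21 rho(1) - phi_22 rho(2)]
    numerator   = 0.2184 - (0.432725)(0.2903) - (0.085534)(0.4732) = 0.05230499
    denominator = 1 - (0.432725)(0.4732) - (0.085534)(0.2903) = 0.77040383
  phi_33 = 0.05230499 / 0.77040383 = 0.0679.
Therefore phi_{33} = 0.0679.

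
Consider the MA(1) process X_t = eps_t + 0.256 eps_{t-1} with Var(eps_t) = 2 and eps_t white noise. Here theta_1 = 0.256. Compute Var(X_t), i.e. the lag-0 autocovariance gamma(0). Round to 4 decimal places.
\gamma(0) = 2.1311

For an MA(q) process X_t = eps_t + sum_i theta_i eps_{t-i} with
Var(eps_t) = sigma^2, the variance is
  gamma(0) = sigma^2 * (1 + sum_i theta_i^2).
  sum_i theta_i^2 = (0.256)^2 = 0.065536.
  gamma(0) = 2 * (1 + 0.065536) = 2 * 1.065536 = 2.131072, which rounds to 2.1311.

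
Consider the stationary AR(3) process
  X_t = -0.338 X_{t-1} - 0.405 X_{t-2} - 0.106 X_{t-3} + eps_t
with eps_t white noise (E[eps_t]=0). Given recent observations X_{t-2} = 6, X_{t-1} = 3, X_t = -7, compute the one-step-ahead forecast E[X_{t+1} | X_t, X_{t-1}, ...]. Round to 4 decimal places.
E[X_{t+1} \mid \mathcal F_t] = 0.5150

For an AR(p) model X_t = c + sum_i phi_i X_{t-i} + eps_t, the
one-step-ahead conditional mean is
  E[X_{t+1} | X_t, ...] = c + sum_i phi_i X_{t+1-i}.
Substitute known values:
  E[X_{t+1} | ...] = (-0.338) * (-7) + (-0.405) * (3) + (-0.106) * (6)
                   = 0.5150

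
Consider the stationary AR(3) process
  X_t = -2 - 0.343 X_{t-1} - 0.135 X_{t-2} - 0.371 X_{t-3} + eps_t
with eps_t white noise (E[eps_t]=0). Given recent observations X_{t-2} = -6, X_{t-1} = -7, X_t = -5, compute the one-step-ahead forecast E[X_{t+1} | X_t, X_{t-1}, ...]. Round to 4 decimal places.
E[X_{t+1} \mid \mathcal F_t] = 2.8860

For an AR(p) model X_t = c + sum_i phi_i X_{t-i} + eps_t, the
one-step-ahead conditional mean is
  E[X_{t+1} | X_t, ...] = c + sum_i phi_i X_{t+1-i}.
Substitute known values:
  E[X_{t+1} | ...] = -2 + (-0.343) * (-5) + (-0.135) * (-7) + (-0.371) * (-6)
                   = 2.8860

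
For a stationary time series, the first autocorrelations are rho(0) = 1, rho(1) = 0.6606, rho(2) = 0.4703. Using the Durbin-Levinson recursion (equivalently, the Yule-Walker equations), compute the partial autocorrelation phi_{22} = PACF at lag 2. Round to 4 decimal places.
\phi_{22} = 0.0602

The PACF at lag k is phi_{kk}, the last component of the solution
to the Yule-Walker system G_k phi = r_k where
  (G_k)_{ij} = rho(|i - j|), (r_k)_i = rho(i), i,j = 1..k.
Equivalently, Durbin-Levinson gives phi_{kk} iteratively:
  phi_{11} = rho(1)
  phi_{kk} = [rho(k) - sum_{j=1..k-1} phi_{k-1,j} rho(k-j)]
            / [1 - sum_{j=1..k-1} phi_{k-1,j} rho(j)],
  phi_{k,j} = phi_{k-1,j} - phi_{kk} phi_{k-1,k-j},  j = 1..k-1.
Step k = 1:
  phi_11 = rho(1) = 0.6606.
Step k = 2:
  phi_22 = [rho(2) - phi_11 rho(1)] / [1 - phi_11 rho(1)] = [0.4703 - (0.6606)(0.6606)] / [1 - (0.6606)(0.6606)]
         = 0.03390764 / 0.56360764 = 0.0602.
Therefore phi_{22} = 0.0602.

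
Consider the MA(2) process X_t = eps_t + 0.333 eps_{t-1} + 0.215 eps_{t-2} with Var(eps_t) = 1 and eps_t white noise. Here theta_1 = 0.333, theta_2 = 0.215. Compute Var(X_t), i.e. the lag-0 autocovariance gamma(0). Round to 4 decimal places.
\gamma(0) = 1.1571

For an MA(q) process X_t = eps_t + sum_i theta_i eps_{t-i} with
Var(eps_t) = sigma^2, the variance is
  gamma(0) = sigma^2 * (1 + sum_i theta_i^2).
  sum_i theta_i^2 = (0.333)^2 + (0.215)^2 = 0.110889 + 0.046225 = 0.157114.
  gamma(0) = 1 * (1 + 0.157114) = 1 * 1.157114 = 1.157114, which rounds to 1.1571.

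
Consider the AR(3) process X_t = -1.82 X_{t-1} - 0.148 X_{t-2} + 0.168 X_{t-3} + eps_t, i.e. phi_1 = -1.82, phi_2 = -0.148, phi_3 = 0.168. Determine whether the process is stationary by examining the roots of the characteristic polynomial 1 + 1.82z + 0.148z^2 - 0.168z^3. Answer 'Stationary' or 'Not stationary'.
\text{Not stationary}

The AR(p) characteristic polynomial is P(z) = 1 + 1.82z + 0.148z^2 - 0.168z^3.
Stationarity requires all roots to lie outside the unit circle, i.e. |z| > 1 for every root.
Degree 3: look for a simple real root z0 first, then factor out (1 - z/z0) and solve the remaining quadratic.
Testing z0 = -2.5: P(-2.5) = 1 + (1.82)(-2.5) + (0.148)(-2.5)^2 + (-0.168)(-2.5)^3
  = 1 + (-4.55) + (0.925) + (2.625) = 0.  So z_0 = -2.5 is a root, |z_0| = 2.5.
Divide out the factor (1 + 0.4 z) = (1 - z/z0) (since 1/z0 = -0.4):
  P(z) = (1 + 0.4 z)(1 + (1.42) z + (-0.42) z^2)
  [check: z-coef 1.42 - (-0.4) = 1.82; z^2-coef -0.42 - (-0.4)(1.42) = 0.148; z^3-coef -(-0.4)(-0.42) = -0.168.]
Remaining roots from the quadratic factor 1 + (1.42) z + (-0.42) z^2:
  Set 1 + (1.42) z + (-0.42) z^2 = 0, i.e. a z^2 + b z + c = 0 with a = -0.42, b = 1.42, c = 1.
  Discriminant D = b^2 - 4ac = (1.42)^2 - 4*(-0.42)*1 = 2.0164 - (-1.68) = 3.6964.
  D >= 0, so the roots are real: z = (-b +/- sqrt(D)) / (2a) = (-1.42 +/- 1.922602) / (-0.84).
    z_1 = (-1.42 + 1.922602) / (-0.84) = -0.5983,   |z_1| = 0.5983.
    z_2 = (-1.42 - 1.922602) / (-0.84) = 3.9793,   |z_2| = 3.9793.
Moduli of all roots: 2.5000, 0.5983, 3.9793.
All moduli strictly greater than 1? No.
Verdict: Not stationary.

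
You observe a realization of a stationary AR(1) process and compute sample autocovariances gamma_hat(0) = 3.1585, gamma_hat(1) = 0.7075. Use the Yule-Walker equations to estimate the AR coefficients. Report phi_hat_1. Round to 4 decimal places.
\hat\phi_{1} = 0.2240

The Yule-Walker equations for an AR(p) process read, in matrix form,
  Gamma_p phi = r_p,   with   (Gamma_p)_{ij} = gamma(|i - j|),
                       (r_p)_i = gamma(i),   i,j = 1..p.
Substitute the sample gammas (Toeplitz matrix and right-hand side of size 1):
  Gamma_p = [[3.1585]]
  r_p     = [0.7075]
With p = 1 this is the single equation gamma(0) phi_1 = gamma(1):
  phi_hat_1 = gamma(1) / gamma(0) = 0.7075 / 3.1585 = 0.2240.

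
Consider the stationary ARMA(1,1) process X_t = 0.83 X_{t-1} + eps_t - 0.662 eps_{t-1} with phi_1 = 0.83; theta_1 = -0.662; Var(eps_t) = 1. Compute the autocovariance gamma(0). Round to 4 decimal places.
\gamma(0) = 1.0907

Multiply the model equation by X_{t-k} and take expectations. With theta_0 = psi_0 = 1 and psi_j the MA(infinity) weights, this gives
  gamma(k) - sum_i phi_i gamma(k-i) = c_k,
  c_k = sigma^2 * sum_{j=k..q} theta_j psi_{j-k}   (c_k = 0 for k > q),
using gamma(-m) = gamma(m).
psi-weights needed (psi_j = theta_j + sum_i phi_i psi_{j-i}):
  psi_1 = theta_1 + phi_1 = -0.662 + (0.83) = 0.168
Right-hand sides:
  c_0 = sigma^2 (1 + theta_1 psi_1) = 1 * (1 + (-0.662)(0.168)) = 1 * 0.888784 = 0.888784
  c_1 = sigma^2 theta_1 = 1 * (-0.662) = -0.662
  c_2 = 0
Equations for k = 0 and k = 1 (AR order 1):
  gamma(0) = phi_1 gamma(1) + c_0
  gamma(1) = phi_1 gamma(0) + c_1
Substituting the second into the first: gamma(0) (1 - phi_1^2) = c_0 + phi_1 c_1, so
  gamma(0) = (c_0 + phi_1 c_1) / (1 - phi_1^2) = (0.888784 + (0.83)(-0.662)) / (1 - (0.83)^2) = 0.339324 / 0.3111 = 1.090723.
Therefore gamma(0) = 1.0907 (to 4 decimal places).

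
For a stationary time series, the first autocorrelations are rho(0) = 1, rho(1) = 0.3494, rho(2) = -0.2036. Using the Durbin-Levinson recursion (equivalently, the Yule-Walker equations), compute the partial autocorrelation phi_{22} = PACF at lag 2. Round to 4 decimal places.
\phi_{22} = -0.3710

The PACF at lag k is phi_{kk}, the last component of the solution
to the Yule-Walker system G_k phi = r_k where
  (G_k)_{ij} = rho(|i - j|), (r_k)_i = rho(i), i,j = 1..k.
Equivalently, Durbin-Levinson gives phi_{kk} iteratively:
  phi_{11} = rho(1)
  phi_{kk} = [rho(k) - sum_{j=1..k-1} phi_{k-1,j} rho(k-j)]
            / [1 - sum_{j=1..k-1} phi_{k-1,j} rho(j)],
  phi_{k,j} = phi_{k-1,j} - phi_{kk} phi_{k-1,k-j},  j = 1..k-1.
Step k = 1:
  phi_11 = rho(1) = 0.3494.
Step k = 2:
  phi_22 = [rho(2) - phi_11 rho(1)] / [1 - phi_11 rho(1)] = [-0.2036 - (0.3494)(0.3494)] / [1 - (0.3494)(0.3494)]
         = -0.32568036 / 0.87791964 = -0.371.
Therefore phi_{22} = -0.3710.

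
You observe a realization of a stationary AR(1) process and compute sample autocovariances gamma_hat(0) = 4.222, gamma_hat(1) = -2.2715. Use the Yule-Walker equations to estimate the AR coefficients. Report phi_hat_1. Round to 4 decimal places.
\hat\phi_{1} = -0.5380

The Yule-Walker equations for an AR(p) process read, in matrix form,
  Gamma_p phi = r_p,   with   (Gamma_p)_{ij} = gamma(|i - j|),
                       (r_p)_i = gamma(i),   i,j = 1..p.
Substitute the sample gammas (Toeplitz matrix and right-hand side of size 1):
  Gamma_p = [[4.222]]
  r_p     = [-2.2715]
With p = 1 this is the single equation gamma(0) phi_1 = gamma(1):
  phi_hat_1 = gamma(1) / gamma(0) = -2.2715 / 4.222 = -0.5380.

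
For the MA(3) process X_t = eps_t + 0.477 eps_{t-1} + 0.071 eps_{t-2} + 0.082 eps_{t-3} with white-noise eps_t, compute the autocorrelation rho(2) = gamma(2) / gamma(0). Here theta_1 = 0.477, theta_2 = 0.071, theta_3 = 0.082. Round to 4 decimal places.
\rho(2) = 0.0889

For an MA(q) process with theta_0 = 1, the autocovariance is
  gamma(k) = sigma^2 * sum_{i=0..q-k} theta_i * theta_{i+k},
and rho(k) = gamma(k) / gamma(0). Sigma^2 cancels.
  numerator   = (1)*(0.071) + (0.477)*(0.082) = 0.110114.
  denominator = (1)^2 + (0.477)^2 + (0.071)^2 + (0.082)^2 = 1.239294.
  rho(2) = 0.110114 / 1.239294 = 0.0889.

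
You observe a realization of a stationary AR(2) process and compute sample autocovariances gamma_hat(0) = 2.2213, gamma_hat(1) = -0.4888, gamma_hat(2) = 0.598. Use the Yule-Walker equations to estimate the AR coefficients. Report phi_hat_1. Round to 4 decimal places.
\hat\phi_{1} = -0.1690

The Yule-Walker equations for an AR(p) process read, in matrix form,
  Gamma_p phi = r_p,   with   (Gamma_p)_{ij} = gamma(|i - j|),
                       (r_p)_i = gamma(i),   i,j = 1..p.
Substitute the sample gammas (Toeplitz matrix and right-hand side of size 2):
  Gamma_p = [[2.2213, -0.4888], [-0.4888, 2.2213]]
  r_p     = [-0.4888, 0.598]
Written out:
  2.2213 phi_1 - 0.4888 phi_2 = -0.4888
  -0.4888 phi_1 + 2.2213 phi_2 = 0.598
Solve by Cramer's rule:
  det = gamma(0)^2 - gamma(1)^2 = (2.2213)^2 - (-0.4888)^2 = 4.93417369 - 0.23892544 = 4.69524825
  phi_hat_1 = [gamma(1) gamma(0) - gamma(1) gamma(2)] / det = [(-0.4888)(2.2213) - (-0.4888)(0.598)] / 4.69524825 = -0.79346904 / 4.69524825 = -0.169
  phi_hat_2 = [gamma(0) gamma(2) - gamma(1)^2] / det = [(2.2213)(0.598) - (-0.4888)^2] / 4.69524825 = 1.08941196 / 4.69524825 = 0.232
So phi_hat = [-0.1690, 0.2320].
Therefore phi_hat_1 = -0.1690.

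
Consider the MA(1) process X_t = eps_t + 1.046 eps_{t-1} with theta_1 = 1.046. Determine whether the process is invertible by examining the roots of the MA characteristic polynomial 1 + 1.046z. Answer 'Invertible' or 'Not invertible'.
\text{Not invertible}

The MA(q) characteristic polynomial is P(z) = 1 + 1.046z.
Invertibility requires all roots to lie outside the unit circle, i.e. |z| > 1 for every root.
This is linear in z: 1 + (1.046) z = 0  =>  z = -1/(1.046) = -0.956023,  |z| = 0.956023.
Moduli of all roots: 0.9560.
All moduli strictly greater than 1? No.
Verdict: Not invertible.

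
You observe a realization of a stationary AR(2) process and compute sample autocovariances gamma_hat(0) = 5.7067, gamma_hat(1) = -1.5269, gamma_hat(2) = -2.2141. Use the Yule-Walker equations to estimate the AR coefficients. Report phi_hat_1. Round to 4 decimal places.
\hat\phi_{1} = -0.4000

The Yule-Walker equations for an AR(p) process read, in matrix form,
  Gamma_p phi = r_p,   with   (Gamma_p)_{ij} = gamma(|i - j|),
                       (r_p)_i = gamma(i),   i,j = 1..p.
Substitute the sample gammas (Toeplitz matrix and right-hand side of size 2):
  Gamma_p = [[5.7067, -1.5269], [-1.5269, 5.7067]]
  r_p     = [-1.5269, -2.2141]
Written out:
  5.7067 phi_1 - 1.5269 phi_2 = -1.5269
  -1.5269 phi_1 + 5.7067 phi_2 = -2.2141
Solve by Cramer's rule:
  det = gamma(0)^2 - gamma(1)^2 = (5.7067)^2 - (-1.5269)^2 = 32.56642489 - 2.33142361 = 30.23500128
  phi_hat_1 = [gamma(1) gamma(0) - gamma(1) gamma(2)] / det = [(-1.5269)(5.7067) - (-1.5269)(-2.2141)] / 30.23500128 = -12.09426952 / 30.23500128 = -0.4
  phi_hat_2 = [gamma(0) gamma(2) - gamma(1)^2] / det = [(5.7067)(-2.2141) - (-1.5269)^2] / 30.23500128 = -14.96662808 / 30.23500128 = -0.495
So phi_hat = [-0.4000, -0.4950].
Therefore phi_hat_1 = -0.4000.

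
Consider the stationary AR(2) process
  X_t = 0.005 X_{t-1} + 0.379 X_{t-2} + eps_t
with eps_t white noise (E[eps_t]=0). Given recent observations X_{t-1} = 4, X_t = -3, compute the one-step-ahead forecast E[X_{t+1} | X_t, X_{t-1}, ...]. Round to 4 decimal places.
E[X_{t+1} \mid \mathcal F_t] = 1.5010

For an AR(p) model X_t = c + sum_i phi_i X_{t-i} + eps_t, the
one-step-ahead conditional mean is
  E[X_{t+1} | X_t, ...] = c + sum_i phi_i X_{t+1-i}.
Substitute known values:
  E[X_{t+1} | ...] = (0.005) * (-3) + (0.379) * (4)
                   = 1.5010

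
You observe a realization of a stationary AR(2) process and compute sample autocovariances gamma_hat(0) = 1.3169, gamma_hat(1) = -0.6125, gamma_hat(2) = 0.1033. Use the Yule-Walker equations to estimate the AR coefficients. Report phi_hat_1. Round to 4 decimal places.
\hat\phi_{1} = -0.5469

The Yule-Walker equations for an AR(p) process read, in matrix form,
  Gamma_p phi = r_p,   with   (Gamma_p)_{ij} = gamma(|i - j|),
                       (r_p)_i = gamma(i),   i,j = 1..p.
Substitute the sample gammas (Toeplitz matrix and right-hand side of size 2):
  Gamma_p = [[1.3169, -0.6125], [-0.6125, 1.3169]]
  r_p     = [-0.6125, 0.1033]
Written out:
  1.3169 phi_1 - 0.6125 phi_2 = -0.6125
  -0.6125 phi_1 + 1.3169 phi_2 = 0.1033
Solve by Cramer's rule:
  det = gamma(0)^2 - gamma(1)^2 = (1.3169)^2 - (-0.6125)^2 = 1.73422561 - 0.37515625 = 1.35906936
  phi_hat_1 = [gamma(1) gamma(0) - gamma(1) gamma(2)] / det = [(-0.6125)(1.3169) - (-0.6125)(0.1033)] / 1.35906936 = -0.74333 / 1.35906936 = -0.5469
  phi_hat_2 = [gamma(0) gamma(2) - gamma(1)^2] / det = [(1.3169)(0.1033) - (-0.6125)^2] / 1.35906936 = -0.23912048 / 1.35906936 = -0.1759
So phi_hat = [-0.5469, -0.1759].
Therefore phi_hat_1 = -0.5469.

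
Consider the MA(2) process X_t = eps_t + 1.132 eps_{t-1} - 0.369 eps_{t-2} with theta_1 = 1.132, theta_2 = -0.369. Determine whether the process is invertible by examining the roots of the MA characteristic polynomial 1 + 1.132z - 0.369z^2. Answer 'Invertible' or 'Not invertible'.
\text{Not invertible}

The MA(q) characteristic polynomial is P(z) = 1 + 1.132z - 0.369z^2.
Invertibility requires all roots to lie outside the unit circle, i.e. |z| > 1 for every root.
Set 1 + (1.132) z + (-0.369) z^2 = 0, i.e. a z^2 + b z + c = 0 with a = -0.369, b = 1.132, c = 1.
Discriminant D = b^2 - 4ac = (1.132)^2 - 4*(-0.369)*1 = 1.281424 - (-1.476) = 2.757424.
D >= 0, so the roots are real: z = (-b +/- sqrt(D)) / (2a) = (-1.132 +/- 1.660549) / (-0.738).
  z_1 = (-1.132 + 1.660549) / (-0.738) = -0.7162,   |z_1| = 0.7162.
  z_2 = (-1.132 - 1.660549) / (-0.738) = 3.7839,   |z_2| = 3.7839.
Moduli of all roots: 0.7162, 3.7839.
All moduli strictly greater than 1? No.
Verdict: Not invertible.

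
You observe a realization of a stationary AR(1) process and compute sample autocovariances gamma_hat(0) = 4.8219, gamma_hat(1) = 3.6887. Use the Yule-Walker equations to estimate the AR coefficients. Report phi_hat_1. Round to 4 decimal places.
\hat\phi_{1} = 0.7650

The Yule-Walker equations for an AR(p) process read, in matrix form,
  Gamma_p phi = r_p,   with   (Gamma_p)_{ij} = gamma(|i - j|),
                       (r_p)_i = gamma(i),   i,j = 1..p.
Substitute the sample gammas (Toeplitz matrix and right-hand side of size 1):
  Gamma_p = [[4.8219]]
  r_p     = [3.6887]
With p = 1 this is the single equation gamma(0) phi_1 = gamma(1):
  phi_hat_1 = gamma(1) / gamma(0) = 3.6887 / 4.8219 = 0.7650.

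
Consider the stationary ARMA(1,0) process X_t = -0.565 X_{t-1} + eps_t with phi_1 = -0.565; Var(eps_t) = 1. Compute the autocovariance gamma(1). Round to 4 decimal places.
\gamma(1) = -0.8299

Multiply the model equation by X_{t-k} and take expectations. With theta_0 = psi_0 = 1 and psi_j the MA(infinity) weights, this gives
  gamma(k) - sum_i phi_i gamma(k-i) = c_k,
  c_k = sigma^2 * sum_{j=k..q} theta_j psi_{j-k}   (c_k = 0 for k > q),
using gamma(-m) = gamma(m).
Pure AR (q = 0): c_0 = sigma^2 = 1, c_k = 0 for k >= 1.
Equations for k = 0 and k = 1 (AR order 1):
  gamma(0) = phi_1 gamma(1) + c_0
  gamma(1) = phi_1 gamma(0) + c_1
Substituting the second into the first: gamma(0) (1 - phi_1^2) = c_0 + phi_1 c_1, so
  gamma(0) = c_0 / (1 - phi_1^2) = 1 / (1 - (-0.565)^2) = 1 / 0.680775 = 1.468914.
  gamma(1) = phi_1 gamma(0) = (-0.565)(1.468914) = -0.829936.
Therefore gamma(1) = -0.8299 (to 4 decimal places).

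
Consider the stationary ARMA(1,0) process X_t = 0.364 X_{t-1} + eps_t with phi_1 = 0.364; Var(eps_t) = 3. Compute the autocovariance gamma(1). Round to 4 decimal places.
\gamma(1) = 1.2588

Multiply the model equation by X_{t-k} and take expectations. With theta_0 = psi_0 = 1 and psi_j the MA(infinity) weights, this gives
  gamma(k) - sum_i phi_i gamma(k-i) = c_k,
  c_k = sigma^2 * sum_{j=k..q} theta_j psi_{j-k}   (c_k = 0 for k > q),
using gamma(-m) = gamma(m).
Pure AR (q = 0): c_0 = sigma^2 = 3, c_k = 0 for k >= 1.
Equations for k = 0 and k = 1 (AR order 1):
  gamma(0) = phi_1 gamma(1) + c_0
  gamma(1) = phi_1 gamma(0) + c_1
Substituting the second into the first: gamma(0) (1 - phi_1^2) = c_0 + phi_1 c_1, so
  gamma(0) = c_0 / (1 - phi_1^2) = 3 / (1 - (0.364)^2) = 3 / 0.867504 = 3.458197.
  gamma(1) = phi_1 gamma(0) = (0.364)(3.458197) = 1.258784.
Therefore gamma(1) = 1.2588 (to 4 decimal places).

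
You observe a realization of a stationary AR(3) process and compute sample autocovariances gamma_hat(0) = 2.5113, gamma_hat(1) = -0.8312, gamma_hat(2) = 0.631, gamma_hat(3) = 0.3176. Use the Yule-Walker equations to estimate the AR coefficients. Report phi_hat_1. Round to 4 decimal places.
\hat\phi_{1} = -0.3240

The Yule-Walker equations for an AR(p) process read, in matrix form,
  Gamma_p phi = r_p,   with   (Gamma_p)_{ij} = gamma(|i - j|),
                       (r_p)_i = gamma(i),   i,j = 1..p.
Substitute the sample gammas (Toeplitz matrix and right-hand side of size 3):
  Gamma_p = [[2.5113, -0.8312, 0.631], [-0.8312, 2.5113, -0.8312], [0.631, -0.8312, 2.5113]]
  r_p     = [-0.8312, 0.631, 0.3176]
Written out (R1..R3):
  (R1) 2.5113 phi_1 - 0.8312 phi_2 + 0.631 phi_3 = -0.8312
  (R2) -0.8312 phi_1 + 2.5113 phi_2 - 0.8312 phi_3 = 0.631
  (R3) 0.631 phi_1 - 0.8312 phi_2 + 2.5113 phi_3 = 0.3176
Gaussian elimination:
  R2 <- R2 - (-0.8312/2.5113) R1 = R2 - (-0.330984) R1:  2.236186 phi_2 - 0.622349 phi_3 = 0.355886
  R3 <- R3 - (0.631/2.5113) R1 = R3 - (0.251264) R1:  -0.622349 phi_2 + 2.352752 phi_3 = 0.526451
  R3 <- R3 - (-0.622349/2.236186) R2 = R3 - (-0.278308) R2:  2.179547 phi_3 = 0.625497
Back-substitution:
  phi_hat_3 = 0.625497 / 2.179547 = 0.286985
  phi_hat_2 = (0.355886 - (-0.622349)(0.286985)) / 2.236186 = 0.239019
  phi_hat_1 = (-0.8312 - (-0.8312)(0.239019) - (0.631)(0.286985)) / 2.5113 = -0.323982
So phi_hat = [-0.3240, 0.2390, 0.2870].
Therefore phi_hat_1 = -0.3240.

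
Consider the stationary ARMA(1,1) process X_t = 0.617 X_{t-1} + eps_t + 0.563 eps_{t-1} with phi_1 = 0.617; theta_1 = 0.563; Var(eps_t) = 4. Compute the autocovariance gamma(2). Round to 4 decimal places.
\gamma(2) = 6.3359

Multiply the model equation by X_{t-k} and take expectations. With theta_0 = psi_0 = 1 and psi_j the MA(infinity) weights, this gives
  gamma(k) - sum_i phi_i gamma(k-i) = c_k,
  c_k = sigma^2 * sum_{j=k..q} theta_j psi_{j-k}   (c_k = 0 for k > q),
using gamma(-m) = gamma(m).
psi-weights needed (psi_j = theta_j + sum_i phi_i psi_{j-i}):
  psi_1 = theta_1 + phi_1 = 0.563 + (0.617) = 1.18
Right-hand sides:
  c_0 = sigma^2 (1 + theta_1 psi_1) = 4 * (1 + (0.563)(1.18)) = 4 * 1.66434 = 6.65736
  c_1 = sigma^2 theta_1 = 4 * (0.563) = 2.252
  c_2 = 0
Equations for k = 0 and k = 1 (AR order 1):
  gamma(0) = phi_1 gamma(1) + c_0
  gamma(1) = phi_1 gamma(0) + c_1
Substituting the second into the first: gamma(0) (1 - phi_1^2) = c_0 + phi_1 c_1, so
  gamma(0) = (c_0 + phi_1 c_1) / (1 - phi_1^2) = (6.65736 + (0.617)(2.252)) / (1 - (0.617)^2) = 8.046844 / 0.619311 = 12.99322.
  gamma(1) = phi_1 gamma(0) + c_1 = (0.617)(12.99322) + (2.252) = 10.268817.
For k = 2 (> q): gamma(2) = phi_1 gamma(1) = (0.617)(10.268817) = 6.33586.
Therefore gamma(2) = 6.3359 (to 4 decimal places).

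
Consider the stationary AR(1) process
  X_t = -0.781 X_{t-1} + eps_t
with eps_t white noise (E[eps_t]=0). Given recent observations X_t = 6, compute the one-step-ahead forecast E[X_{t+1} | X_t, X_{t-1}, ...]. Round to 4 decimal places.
E[X_{t+1} \mid \mathcal F_t] = -4.6860

For an AR(p) model X_t = c + sum_i phi_i X_{t-i} + eps_t, the
one-step-ahead conditional mean is
  E[X_{t+1} | X_t, ...] = c + sum_i phi_i X_{t+1-i}.
Substitute known values:
  E[X_{t+1} | ...] = (-0.781) * (6)
                   = -4.6860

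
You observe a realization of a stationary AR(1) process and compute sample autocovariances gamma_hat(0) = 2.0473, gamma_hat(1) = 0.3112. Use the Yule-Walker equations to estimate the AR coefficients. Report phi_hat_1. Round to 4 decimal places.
\hat\phi_{1} = 0.1520

The Yule-Walker equations for an AR(p) process read, in matrix form,
  Gamma_p phi = r_p,   with   (Gamma_p)_{ij} = gamma(|i - j|),
                       (r_p)_i = gamma(i),   i,j = 1..p.
Substitute the sample gammas (Toeplitz matrix and right-hand side of size 1):
  Gamma_p = [[2.0473]]
  r_p     = [0.3112]
With p = 1 this is the single equation gamma(0) phi_1 = gamma(1):
  phi_hat_1 = gamma(1) / gamma(0) = 0.3112 / 2.0473 = 0.1520.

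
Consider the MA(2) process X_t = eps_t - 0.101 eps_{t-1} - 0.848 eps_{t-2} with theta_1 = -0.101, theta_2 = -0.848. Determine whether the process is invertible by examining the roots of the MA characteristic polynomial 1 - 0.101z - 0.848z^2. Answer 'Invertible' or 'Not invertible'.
\text{Invertible}

The MA(q) characteristic polynomial is P(z) = 1 - 0.101z - 0.848z^2.
Invertibility requires all roots to lie outside the unit circle, i.e. |z| > 1 for every root.
Set 1 + (-0.101) z + (-0.848) z^2 = 0, i.e. a z^2 + b z + c = 0 with a = -0.848, b = -0.101, c = 1.
Discriminant D = b^2 - 4ac = (-0.101)^2 - 4*(-0.848)*1 = 0.010201 - (-3.392) = 3.402201.
D >= 0, so the roots are real: z = (-b +/- sqrt(D)) / (2a) = (0.101 +/- 1.844506) / (-1.696).
  z_1 = (0.101 + 1.844506) / (-1.696) = -1.1471,   |z_1| = 1.1471.
  z_2 = (0.101 - 1.844506) / (-1.696) = 1.028,   |z_2| = 1.028.
Moduli of all roots: 1.1471, 1.0280.
All moduli strictly greater than 1? Yes.
Verdict: Invertible.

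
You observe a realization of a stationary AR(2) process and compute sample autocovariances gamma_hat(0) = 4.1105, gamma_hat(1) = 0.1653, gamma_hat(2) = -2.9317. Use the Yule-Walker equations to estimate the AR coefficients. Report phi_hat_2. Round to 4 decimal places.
\hat\phi_{2} = -0.7160

The Yule-Walker equations for an AR(p) process read, in matrix form,
  Gamma_p phi = r_p,   with   (Gamma_p)_{ij} = gamma(|i - j|),
                       (r_p)_i = gamma(i),   i,j = 1..p.
Substitute the sample gammas (Toeplitz matrix and right-hand side of size 2):
  Gamma_p = [[4.1105, 0.1653], [0.1653, 4.1105]]
  r_p     = [0.1653, -2.9317]
Written out:
  4.1105 phi_1 + 0.1653 phi_2 = 0.1653
  0.1653 phi_1 + 4.1105 phi_2 = -2.9317
Solve by Cramer's rule:
  det = gamma(0)^2 - gamma(1)^2 = (4.1105)^2 - (0.1653)^2 = 16.89621025 - 0.02732409 = 16.86888616
  phi_hat_1 = [gamma(1) gamma(0) - gamma(1) gamma(2)] / det = [(0.1653)(4.1105) - (0.1653)(-2.9317)] / 16.86888616 = 1.16407566 / 16.86888616 = 0.069
  phi_hat_2 = [gamma(0) gamma(2) - gamma(1)^2] / det = [(4.1105)(-2.9317) - (0.1653)^2] / 16.86888616 = -12.07807694 / 16.86888616 = -0.716
So phi_hat = [0.0690, -0.7160].
Therefore phi_hat_2 = -0.7160.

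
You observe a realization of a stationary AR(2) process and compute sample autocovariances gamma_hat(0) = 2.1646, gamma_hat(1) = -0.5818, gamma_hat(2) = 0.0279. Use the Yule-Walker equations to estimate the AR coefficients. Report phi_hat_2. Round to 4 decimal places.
\hat\phi_{2} = -0.0640

The Yule-Walker equations for an AR(p) process read, in matrix form,
  Gamma_p phi = r_p,   with   (Gamma_p)_{ij} = gamma(|i - j|),
                       (r_p)_i = gamma(i),   i,j = 1..p.
Substitute the sample gammas (Toeplitz matrix and right-hand side of size 2):
  Gamma_p = [[2.1646, -0.5818], [-0.5818, 2.1646]]
  r_p     = [-0.5818, 0.0279]
Written out:
  2.1646 phi_1 - 0.5818 phi_2 = -0.5818
  -0.5818 phi_1 + 2.1646 phi_2 = 0.0279
Solve by Cramer's rule:
  det = gamma(0)^2 - gamma(1)^2 = (2.1646)^2 - (-0.5818)^2 = 4.68549316 - 0.33849124 = 4.34700192
  phi_hat_1 = [gamma(1) gamma(0) - gamma(1) gamma(2)] / det = [(-0.5818)(2.1646) - (-0.5818)(0.0279)] / 4.34700192 = -1.24313206 / 4.34700192 = -0.286
  phi_hat_2 = [gamma(0) gamma(2) - gamma(1)^2] / det = [(2.1646)(0.0279) - (-0.5818)^2] / 4.34700192 = -0.2780989 / 4.34700192 = -0.064
So phi_hat = [-0.2860, -0.0640].
Therefore phi_hat_2 = -0.0640.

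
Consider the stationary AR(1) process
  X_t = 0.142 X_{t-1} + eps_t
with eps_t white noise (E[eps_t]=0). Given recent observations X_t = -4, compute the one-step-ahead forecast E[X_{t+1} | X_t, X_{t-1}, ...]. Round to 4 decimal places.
E[X_{t+1} \mid \mathcal F_t] = -0.5680

For an AR(p) model X_t = c + sum_i phi_i X_{t-i} + eps_t, the
one-step-ahead conditional mean is
  E[X_{t+1} | X_t, ...] = c + sum_i phi_i X_{t+1-i}.
Substitute known values:
  E[X_{t+1} | ...] = (0.142) * (-4)
                   = -0.5680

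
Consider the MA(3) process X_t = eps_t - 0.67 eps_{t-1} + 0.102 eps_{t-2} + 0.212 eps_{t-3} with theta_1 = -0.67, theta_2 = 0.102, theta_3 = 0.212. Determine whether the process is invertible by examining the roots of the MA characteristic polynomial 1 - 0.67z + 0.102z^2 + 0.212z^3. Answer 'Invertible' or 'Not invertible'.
\text{Invertible}

The MA(q) characteristic polynomial is P(z) = 1 - 0.67z + 0.102z^2 + 0.212z^3.
Invertibility requires all roots to lie outside the unit circle, i.e. |z| > 1 for every root.
Degree 3: look for a simple real root z0 first, then factor out (1 - z/z0) and solve the remaining quadratic.
Testing z0 = -2.5: P(-2.5) = 1 + (-0.67)(-2.5) + (0.102)(-2.5)^2 + (0.212)(-2.5)^3
  = 1 + (1.675) + (0.6375) + (-3.3125) = 0.  So z_0 = -2.5 is a root, |z_0| = 2.5.
Divide out the factor (1 + 0.4 z) = (1 - z/z0) (since 1/z0 = -0.4):
  P(z) = (1 + 0.4 z)(1 + (-1.07) z + (0.53) z^2)
  [check: z-coef -1.07 - (-0.4) = -0.67; z^2-coef 0.53 - (-0.4)(-1.07) = 0.102; z^3-coef -(-0.4)(0.53) = 0.212.]
Remaining roots from the quadratic factor 1 + (-1.07) z + (0.53) z^2:
  Set 1 + (-1.07) z + (0.53) z^2 = 0, i.e. a z^2 + b z + c = 0 with a = 0.53, b = -1.07, c = 1.
  Discriminant D = b^2 - 4ac = (-1.07)^2 - 4*(0.53)*1 = 1.1449 - (2.12) = -0.9751.
  D < 0, so the roots are the complex-conjugate pair z = (-b +/- i sqrt(-D)) / (2a) = 1.0094 +/- 0.9316i.
  For a conjugate pair |z|^2 = z * conj(z) = (product of roots) = c/a = 1/(0.53) = 1.886792, so |z| = sqrt(1.886792) = 1.3736 for both roots.
Moduli of all roots: 2.5000, 1.3736, 1.3736.
All moduli strictly greater than 1? Yes.
Verdict: Invertible.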